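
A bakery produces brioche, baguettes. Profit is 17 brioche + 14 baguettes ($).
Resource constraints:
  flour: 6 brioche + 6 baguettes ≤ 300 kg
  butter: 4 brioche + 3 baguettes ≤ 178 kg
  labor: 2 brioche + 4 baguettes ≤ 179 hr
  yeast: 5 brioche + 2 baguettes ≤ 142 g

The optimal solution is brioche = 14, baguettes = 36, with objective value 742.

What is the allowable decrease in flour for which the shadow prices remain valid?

Binding constraints: flour, yeast. The basis is B = [[6,6],[5,2]] with det -18.
Per unit decrease in flour, x* moves by d = (0.1111, -0.2778).
The basis stays optimal until baguettes reaches 0; allowable decrease = 129.6 kg.

129.6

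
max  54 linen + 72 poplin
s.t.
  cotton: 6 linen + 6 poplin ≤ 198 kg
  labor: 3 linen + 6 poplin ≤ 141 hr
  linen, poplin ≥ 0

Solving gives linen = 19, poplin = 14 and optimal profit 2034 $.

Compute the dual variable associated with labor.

6

Both cotton and labor are binding at x*.
Dual feasibility on the basic columns requires 6·y_cotton + 3·y_labor = 54, 6·y_cotton + 6·y_labor = 72.
→ y_cotton = 6 and y_labor = 6.
Shadow price of labor = 6.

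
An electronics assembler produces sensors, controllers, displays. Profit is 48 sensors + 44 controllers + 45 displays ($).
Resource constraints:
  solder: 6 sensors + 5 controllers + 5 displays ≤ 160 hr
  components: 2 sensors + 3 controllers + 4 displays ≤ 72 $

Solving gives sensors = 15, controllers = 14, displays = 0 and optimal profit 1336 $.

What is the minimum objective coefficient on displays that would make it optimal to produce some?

Check each constraint at x*: solder 160/160 (tight); components 72/72 (tight).
From A_Bᵀ y = c: 6·y_solder + 2·y_components = 48; 5·y_solder + 3·y_components = 44.
Solving: y_solder = 7, y_components = 3.
displays enters the basis when its profit ≥ yᵀa₃ = 7·5 + 3·4 = 47.

47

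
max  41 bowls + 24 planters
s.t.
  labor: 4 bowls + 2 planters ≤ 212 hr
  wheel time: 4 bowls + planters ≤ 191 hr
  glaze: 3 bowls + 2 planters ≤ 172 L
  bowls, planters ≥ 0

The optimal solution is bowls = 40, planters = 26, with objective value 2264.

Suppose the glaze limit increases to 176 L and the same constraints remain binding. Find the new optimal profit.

Check each constraint at x*: labor 212/212 (tight); wheel time 186/191 (slack 5); glaze 172/172 (tight).
Slack constraints have shadow price 0 (complementary slackness).
Dual feasibility on the basic columns requires 4·y_labor + 3·y_glaze = 41, 2·y_labor + 2·y_glaze = 24.
Solving: y_labor = 5, y_glaze = 7.
Δz = y_glaze·Δb = 7 × (4) = 28, so new z* = 2264 + 28 = 2292.

2292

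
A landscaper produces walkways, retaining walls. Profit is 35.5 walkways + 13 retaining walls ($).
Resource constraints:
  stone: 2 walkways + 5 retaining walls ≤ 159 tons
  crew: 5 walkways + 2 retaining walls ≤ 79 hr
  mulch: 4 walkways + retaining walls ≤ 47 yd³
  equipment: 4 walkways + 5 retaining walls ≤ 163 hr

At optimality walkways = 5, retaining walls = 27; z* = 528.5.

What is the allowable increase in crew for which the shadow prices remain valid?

1.5

Binding constraints: crew, mulch. The basis is B = [[5,2],[4,1]] with det -3.
Per unit increase in crew, x* moves by d = (-0.3333, 1.3333).
The basis stays optimal until equipment becomes binding; allowable increase = 1.5 hr.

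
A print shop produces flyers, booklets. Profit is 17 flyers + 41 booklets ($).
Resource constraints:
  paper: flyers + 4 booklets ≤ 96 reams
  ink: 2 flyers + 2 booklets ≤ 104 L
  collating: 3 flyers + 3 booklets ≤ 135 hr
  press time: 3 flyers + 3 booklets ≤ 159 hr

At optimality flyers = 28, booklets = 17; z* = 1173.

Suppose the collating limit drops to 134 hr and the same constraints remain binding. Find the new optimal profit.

At the optimum: paper uses 96 of 96 (binding); ink uses 90 of 104 (slack = 14); collating uses 135 of 135 (binding); press time uses 135 of 159 (slack = 24).
Slack constraints have shadow price 0 (complementary slackness).
Dual feasibility on the basic columns requires 1·y_paper + 3·y_collating = 17, 4·y_paper + 3·y_collating = 41.
This yields shadow prices y_paper = 8, y_collating = 3.
Δz = y_collating·Δb = 3 × (-1) = -3, so new z* = 1173 − 3 = 1170.

1170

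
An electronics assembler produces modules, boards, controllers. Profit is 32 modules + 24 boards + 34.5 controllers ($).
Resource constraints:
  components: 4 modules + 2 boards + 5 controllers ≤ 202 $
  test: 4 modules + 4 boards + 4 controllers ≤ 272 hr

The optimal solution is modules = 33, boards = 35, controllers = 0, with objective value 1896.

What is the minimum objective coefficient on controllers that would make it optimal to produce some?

Check each constraint at x*: components 202/202 (tight); test 272/272 (tight).
The binding rows give the dual system: 4·y_components + 4·y_test = 32 and 2·y_components + 4·y_test = 24.
Solving: y_components = 4, y_test = 4.
controllers enters the basis when its profit ≥ yᵀa₃ = 4·5 + 4·4 = 36.

36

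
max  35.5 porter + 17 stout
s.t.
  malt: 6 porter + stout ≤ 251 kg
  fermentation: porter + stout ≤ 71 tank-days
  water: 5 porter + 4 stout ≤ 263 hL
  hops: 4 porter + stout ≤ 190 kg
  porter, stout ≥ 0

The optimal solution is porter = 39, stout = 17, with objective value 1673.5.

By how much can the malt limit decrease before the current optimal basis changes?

185.25

Binding constraints: malt, water. The basis is B = [[6,1],[5,4]] with det 19.
Per unit decrease in malt, x* moves by d = (-0.2105, 0.2632).
The basis stays optimal until porter reaches 0; allowable decrease = 185.25 kg.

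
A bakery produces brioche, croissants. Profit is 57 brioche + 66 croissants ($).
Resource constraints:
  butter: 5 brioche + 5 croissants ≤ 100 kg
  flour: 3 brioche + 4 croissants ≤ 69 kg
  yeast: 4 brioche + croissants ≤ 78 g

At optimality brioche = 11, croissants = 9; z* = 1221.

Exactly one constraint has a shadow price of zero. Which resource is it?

butter: 100/100 (binding)
flour: 69/69 (binding)
yeast: 53/78 (slack 25)
By complementary slackness, a constraint with positive slack has shadow price 0 → yeast.

yeast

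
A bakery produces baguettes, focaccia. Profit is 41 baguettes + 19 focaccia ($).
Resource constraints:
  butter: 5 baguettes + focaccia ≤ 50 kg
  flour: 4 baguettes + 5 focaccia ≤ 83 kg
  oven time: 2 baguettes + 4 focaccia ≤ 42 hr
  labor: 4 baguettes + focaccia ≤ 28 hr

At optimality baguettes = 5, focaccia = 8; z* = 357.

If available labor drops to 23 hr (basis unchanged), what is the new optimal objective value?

312

Binding: oven time and labor. Non-binding: butter (17 unused), flour (23 unused).
By complementary slackness, y = 0 for the non-binding constraints.
Dual feasibility on the basic columns requires 2·y_oven time + 4·y_labor = 41, 4·y_oven time + 1·y_labor = 19.
Solving: y_oven time = 2.5, y_labor = 9.
Δz = y_labor·Δb = 9 × (-5) = -45, so new z* = 357 − 45 = 312.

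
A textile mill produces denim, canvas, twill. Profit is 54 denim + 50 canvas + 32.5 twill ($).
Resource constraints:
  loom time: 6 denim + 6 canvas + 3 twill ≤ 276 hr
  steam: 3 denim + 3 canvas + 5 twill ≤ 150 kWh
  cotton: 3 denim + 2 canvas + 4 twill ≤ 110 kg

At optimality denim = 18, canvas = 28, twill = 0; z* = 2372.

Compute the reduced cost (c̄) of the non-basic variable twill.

-4.5

Binding: loom time and cotton. Non-binding: steam (12 unused).
Slack constraints have shadow price 0 (complementary slackness).
The binding rows give the dual system: 6·y_loom time + 3·y_cotton = 54 and 6·y_loom time + 2·y_cotton = 50.
→ y_loom time = 7 and y_cotton = 4.
Reduced cost of twill: c₃ − yᵀa₃ = 32.5 − (7·3 + 4·4) = 32.5 − 37 = -4.5.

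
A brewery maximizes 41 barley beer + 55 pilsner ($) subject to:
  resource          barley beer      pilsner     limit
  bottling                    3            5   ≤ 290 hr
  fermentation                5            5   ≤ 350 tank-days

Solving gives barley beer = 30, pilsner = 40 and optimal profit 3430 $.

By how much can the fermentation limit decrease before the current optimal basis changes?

60

Binding constraints: bottling, fermentation. The basis is B = [[3,5],[5,5]] with det -10.
Per unit decrease in fermentation, x* moves by d = (-0.5, 0.3).
The basis stays optimal until barley beer reaches 0; allowable decrease = 60 tank-days.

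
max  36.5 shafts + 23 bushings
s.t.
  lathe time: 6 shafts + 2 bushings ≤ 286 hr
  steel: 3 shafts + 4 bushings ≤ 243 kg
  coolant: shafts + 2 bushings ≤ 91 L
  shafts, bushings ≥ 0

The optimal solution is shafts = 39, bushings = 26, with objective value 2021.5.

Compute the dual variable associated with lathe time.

Check each constraint at x*: lathe time 286/286 (tight); steel 221/243 (slack 22); coolant 91/91 (tight).
By complementary slackness, y = 0 for the non-binding constraint.
From A_Bᵀ y = c: 6·y_lathe time + 1·y_coolant = 36.5; 2·y_lathe time + 2·y_coolant = 23.
→ y_lathe time = 5 and y_coolant = 6.5.
Shadow price of lathe time = 5.

5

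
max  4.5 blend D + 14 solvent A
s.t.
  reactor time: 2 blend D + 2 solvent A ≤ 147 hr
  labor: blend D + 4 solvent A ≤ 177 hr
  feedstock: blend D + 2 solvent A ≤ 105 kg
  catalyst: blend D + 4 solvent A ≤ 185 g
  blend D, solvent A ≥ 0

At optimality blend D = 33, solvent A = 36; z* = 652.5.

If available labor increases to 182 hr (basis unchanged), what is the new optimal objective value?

Binding: labor and feedstock. Non-binding: reactor time (9 unused), catalyst (8 unused).
Since reactor time, catalyst are not tight, their duals are 0.
The binding rows give the dual system: 1·y_labor + 1·y_feedstock = 4.5 and 4·y_labor + 2·y_feedstock = 14.
Solving: y_labor = 2.5, y_feedstock = 2.
Δz = y_labor·Δb = 2.5 × (5) = 12.5, so new z* = 652.5 + 12.5 = 665.

665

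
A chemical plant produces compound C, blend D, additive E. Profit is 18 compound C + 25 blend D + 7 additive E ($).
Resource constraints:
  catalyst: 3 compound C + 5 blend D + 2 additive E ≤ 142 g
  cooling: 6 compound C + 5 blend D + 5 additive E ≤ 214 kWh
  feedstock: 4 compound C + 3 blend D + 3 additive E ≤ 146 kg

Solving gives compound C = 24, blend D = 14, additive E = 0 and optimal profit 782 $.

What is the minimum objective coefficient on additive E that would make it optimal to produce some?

13

At the optimum: catalyst uses 142 of 142 (binding); cooling uses 214 of 214 (binding); feedstock uses 138 of 146 (slack = 8).
Slack constraints have shadow price 0 (complementary slackness).
Dual feasibility on the basic columns requires 3·y_catalyst + 6·y_cooling = 18, 5·y_catalyst + 5·y_cooling = 25.
Solving: y_catalyst = 4, y_cooling = 1.
additive E enters the basis when its profit ≥ yᵀa₃ = 4·2 + 1·5 = 13.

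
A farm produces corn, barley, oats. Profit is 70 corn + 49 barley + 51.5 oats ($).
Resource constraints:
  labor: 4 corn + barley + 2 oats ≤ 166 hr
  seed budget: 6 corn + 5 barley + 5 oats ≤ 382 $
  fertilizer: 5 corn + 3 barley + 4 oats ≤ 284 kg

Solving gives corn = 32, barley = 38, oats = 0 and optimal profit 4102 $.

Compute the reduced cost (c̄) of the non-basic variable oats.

-1.5

Binding: labor and seed budget. Non-binding: fertilizer (10 unused).
Since fertilizer is not tight, its dual is 0.
The binding rows give the dual system: 4·y_labor + 6·y_seed budget = 70 and 1·y_labor + 5·y_seed budget = 49.
This yields shadow prices y_labor = 4, y_seed budget = 9.
Reduced cost of oats: c₃ − yᵀa₃ = 51.5 − (4·2 + 9·5) = 51.5 − 53 = -1.5.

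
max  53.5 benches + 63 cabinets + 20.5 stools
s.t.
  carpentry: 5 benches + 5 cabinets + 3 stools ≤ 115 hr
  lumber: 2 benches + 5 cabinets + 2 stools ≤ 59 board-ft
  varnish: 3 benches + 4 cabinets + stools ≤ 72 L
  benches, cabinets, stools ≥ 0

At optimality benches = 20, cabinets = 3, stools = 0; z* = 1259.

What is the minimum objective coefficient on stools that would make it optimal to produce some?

24.5

At the optimum: carpentry uses 115 of 115 (binding); lumber uses 55 of 59 (slack = 4); varnish uses 72 of 72 (binding).
Since lumber is not tight, its dual is 0.
Dual feasibility on the basic columns requires 5·y_carpentry + 3·y_varnish = 53.5, 5·y_carpentry + 4·y_varnish = 63.
Solving: y_carpentry = 5, y_varnish = 9.5.
stools enters the basis when its profit ≥ yᵀa₃ = 5·3 + 9.5·1 = 24.5.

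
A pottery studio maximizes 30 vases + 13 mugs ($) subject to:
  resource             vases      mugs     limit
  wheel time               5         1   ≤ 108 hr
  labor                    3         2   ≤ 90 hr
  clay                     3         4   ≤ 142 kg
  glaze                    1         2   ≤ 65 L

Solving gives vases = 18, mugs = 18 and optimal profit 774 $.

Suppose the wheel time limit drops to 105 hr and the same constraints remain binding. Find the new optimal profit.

765

Check each constraint at x*: wheel time 108/108 (tight); labor 90/90 (tight); clay 126/142 (slack 16); glaze 54/65 (slack 11).
By complementary slackness, y = 0 for the non-binding constraints.
From A_Bᵀ y = c: 5·y_wheel time + 3·y_labor = 30; 1·y_wheel time + 2·y_labor = 13.
This yields shadow prices y_wheel time = 3, y_labor = 5.
Δz = y_wheel time·Δb = 3 × (-3) = -9, so new z* = 774 − 9 = 765.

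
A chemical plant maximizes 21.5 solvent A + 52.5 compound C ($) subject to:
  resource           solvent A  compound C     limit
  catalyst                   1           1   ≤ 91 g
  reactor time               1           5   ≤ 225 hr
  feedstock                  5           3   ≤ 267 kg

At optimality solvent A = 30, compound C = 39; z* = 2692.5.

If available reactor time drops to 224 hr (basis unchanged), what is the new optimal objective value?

2683.5

Check each constraint at x*: catalyst 69/91 (slack 22); reactor time 225/225 (tight); feedstock 267/267 (tight).
Slack constraints have shadow price 0 (complementary slackness).
Dual feasibility on the basic columns requires 1·y_reactor time + 5·y_feedstock = 21.5, 5·y_reactor time + 3·y_feedstock = 52.5.
Solving: y_reactor time = 9, y_feedstock = 2.5.
Δz = y_reactor time·Δb = 9 × (-1) = -9, so new z* = 2692.5 − 9 = 2683.5.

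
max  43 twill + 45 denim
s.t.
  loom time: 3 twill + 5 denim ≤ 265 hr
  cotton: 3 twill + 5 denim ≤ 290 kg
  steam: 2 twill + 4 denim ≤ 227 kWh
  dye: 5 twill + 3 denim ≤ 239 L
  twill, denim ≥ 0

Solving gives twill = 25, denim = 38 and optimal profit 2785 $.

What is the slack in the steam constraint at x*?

25

steam used = 2·25 + 4·38 = 202; slack = 227 − 202 = 25.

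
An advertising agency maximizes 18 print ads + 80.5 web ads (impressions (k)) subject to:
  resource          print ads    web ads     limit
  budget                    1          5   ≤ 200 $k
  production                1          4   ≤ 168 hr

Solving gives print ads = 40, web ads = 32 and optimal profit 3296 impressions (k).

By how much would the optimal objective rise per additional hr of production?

Check each constraint at x*: budget 200/200 (tight); production 168/168 (tight).
Dual feasibility on the basic columns requires 1·y_budget + 1·y_production = 18, 5·y_budget + 4·y_production = 80.5.
This yields shadow prices y_budget = 8.5, y_production = 9.5.
Shadow price of production = 9.5.

9.5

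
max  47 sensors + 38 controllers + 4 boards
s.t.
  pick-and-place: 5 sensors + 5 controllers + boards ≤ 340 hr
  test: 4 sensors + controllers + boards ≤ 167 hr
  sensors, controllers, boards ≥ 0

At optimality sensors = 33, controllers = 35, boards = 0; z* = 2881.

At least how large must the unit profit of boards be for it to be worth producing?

Check each constraint at x*: pick-and-place 340/340 (tight); test 167/167 (tight).
Dual feasibility on the basic columns requires 5·y_pick-and-place + 4·y_test = 47, 5·y_pick-and-place + 1·y_test = 38.
→ y_pick-and-place = 7 and y_test = 3.
boards enters the basis when its profit ≥ yᵀa₃ = 7·1 + 3·1 = 10.

10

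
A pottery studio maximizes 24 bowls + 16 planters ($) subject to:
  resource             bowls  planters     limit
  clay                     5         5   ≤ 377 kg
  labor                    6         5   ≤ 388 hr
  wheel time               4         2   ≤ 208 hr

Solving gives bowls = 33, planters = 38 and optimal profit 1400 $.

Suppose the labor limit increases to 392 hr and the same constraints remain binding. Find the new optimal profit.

Binding: labor and wheel time. Non-binding: clay (22 unused).
Since clay is not tight, its dual is 0.
Dual feasibility on the basic columns requires 6·y_labor + 4·y_wheel time = 24, 5·y_labor + 2·y_wheel time = 16.
Solving: y_labor = 2, y_wheel time = 3.
Δz = y_labor·Δb = 2 × (4) = 8, so new z* = 1400 + 8 = 1408.

1408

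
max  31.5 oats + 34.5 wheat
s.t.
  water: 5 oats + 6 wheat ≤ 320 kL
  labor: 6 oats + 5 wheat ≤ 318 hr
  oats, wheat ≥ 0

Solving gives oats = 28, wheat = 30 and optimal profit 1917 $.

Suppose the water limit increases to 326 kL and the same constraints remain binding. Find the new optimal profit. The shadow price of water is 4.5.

Δb = 6, so new z* = 1917 + (4.5)·(6) = 1917 + 27 = 1944.

1944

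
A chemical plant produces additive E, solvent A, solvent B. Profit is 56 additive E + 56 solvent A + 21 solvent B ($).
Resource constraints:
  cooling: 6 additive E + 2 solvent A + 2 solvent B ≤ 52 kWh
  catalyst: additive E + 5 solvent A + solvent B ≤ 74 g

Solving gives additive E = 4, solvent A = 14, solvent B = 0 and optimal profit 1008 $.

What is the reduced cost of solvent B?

-3

Check each constraint at x*: cooling 52/52 (tight); catalyst 74/74 (tight).
From A_Bᵀ y = c: 6·y_cooling + 1·y_catalyst = 56; 2·y_cooling + 5·y_catalyst = 56.
This yields shadow prices y_cooling = 8, y_catalyst = 8.
Reduced cost of solvent B: c₃ − yᵀa₃ = 21 − (8·2 + 8·1) = 21 − 24 = -3.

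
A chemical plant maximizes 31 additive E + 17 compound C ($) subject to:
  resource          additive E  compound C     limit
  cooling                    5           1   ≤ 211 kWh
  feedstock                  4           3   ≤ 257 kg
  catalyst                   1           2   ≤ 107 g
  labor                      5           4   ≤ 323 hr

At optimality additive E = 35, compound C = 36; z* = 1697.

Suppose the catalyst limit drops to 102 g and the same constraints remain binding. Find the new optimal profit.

1667

At the optimum: cooling uses 211 of 211 (binding); feedstock uses 248 of 257 (slack = 9); catalyst uses 107 of 107 (binding); labor uses 319 of 323 (slack = 4).
Since feedstock, labor are not tight, their duals are 0.
Dual feasibility on the basic columns requires 5·y_cooling + 1·y_catalyst = 31, 1·y_cooling + 2·y_catalyst = 17.
Solving: y_cooling = 5, y_catalyst = 6.
Δz = y_catalyst·Δb = 6 × (-5) = -30, so new z* = 1697 − 30 = 1667.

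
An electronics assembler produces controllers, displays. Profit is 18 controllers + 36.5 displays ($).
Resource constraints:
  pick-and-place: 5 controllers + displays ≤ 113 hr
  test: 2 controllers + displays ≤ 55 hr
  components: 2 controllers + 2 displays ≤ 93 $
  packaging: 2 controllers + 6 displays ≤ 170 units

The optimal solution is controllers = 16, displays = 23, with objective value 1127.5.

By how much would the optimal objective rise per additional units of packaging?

5.5

At the optimum: pick-and-place uses 103 of 113 (slack = 10); test uses 55 of 55 (binding); components uses 78 of 93 (slack = 15); packaging uses 170 of 170 (binding).
By complementary slackness, y = 0 for the non-binding constraints.
From A_Bᵀ y = c: 2·y_test + 2·y_packaging = 18; 1·y_test + 6·y_packaging = 36.5.
Solving: y_test = 3.5, y_packaging = 5.5.
Shadow price of packaging = 5.5.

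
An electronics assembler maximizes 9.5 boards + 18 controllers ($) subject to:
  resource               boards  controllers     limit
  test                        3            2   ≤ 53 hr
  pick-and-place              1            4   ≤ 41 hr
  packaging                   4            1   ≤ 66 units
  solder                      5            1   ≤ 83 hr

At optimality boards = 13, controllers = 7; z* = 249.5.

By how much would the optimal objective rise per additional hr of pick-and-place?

3.5

At the optimum: test uses 53 of 53 (binding); pick-and-place uses 41 of 41 (binding); packaging uses 59 of 66 (slack = 7); solder uses 72 of 83 (slack = 11).
Since packaging, solder are not tight, their duals are 0.
Dual feasibility on the basic columns requires 3·y_test + 1·y_pick-and-place = 9.5, 2·y_test + 4·y_pick-and-place = 18.
This yields shadow prices y_test = 2, y_pick-and-place = 3.5.
Shadow price of pick-and-place = 3.5.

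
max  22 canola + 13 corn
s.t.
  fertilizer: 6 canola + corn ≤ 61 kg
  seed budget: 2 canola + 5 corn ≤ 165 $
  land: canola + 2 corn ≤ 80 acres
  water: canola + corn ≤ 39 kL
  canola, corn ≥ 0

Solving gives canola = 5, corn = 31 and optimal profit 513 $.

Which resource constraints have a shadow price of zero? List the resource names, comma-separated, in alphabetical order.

fertilizer: 61/61 (binding)
seed budget: 165/165 (binding)
land: 67/80 (slack 13)
water: 36/39 (slack 3)
By complementary slackness, a constraint with positive slack has shadow price 0 → land, water.

land, water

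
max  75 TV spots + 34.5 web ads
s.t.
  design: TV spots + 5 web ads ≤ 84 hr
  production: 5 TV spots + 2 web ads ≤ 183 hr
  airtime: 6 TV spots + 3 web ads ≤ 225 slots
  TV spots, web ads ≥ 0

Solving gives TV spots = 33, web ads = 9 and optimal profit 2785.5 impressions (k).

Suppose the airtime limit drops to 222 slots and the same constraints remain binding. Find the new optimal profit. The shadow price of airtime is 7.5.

Δb = -3, so new z* = 2785.5 + (7.5)·(-3) = 2785.5 − 22.5 = 2763.

2763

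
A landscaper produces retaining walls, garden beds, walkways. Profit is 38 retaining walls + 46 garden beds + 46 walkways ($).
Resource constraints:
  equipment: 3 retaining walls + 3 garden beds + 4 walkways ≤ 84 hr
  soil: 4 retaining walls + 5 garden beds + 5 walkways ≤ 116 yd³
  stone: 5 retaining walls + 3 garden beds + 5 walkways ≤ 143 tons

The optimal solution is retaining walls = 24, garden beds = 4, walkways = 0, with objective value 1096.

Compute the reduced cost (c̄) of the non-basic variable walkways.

-2

At the optimum: equipment uses 84 of 84 (binding); soil uses 116 of 116 (binding); stone uses 132 of 143 (slack = 11).
Since stone is not tight, its dual is 0.
From A_Bᵀ y = c: 3·y_equipment + 4·y_soil = 38; 3·y_equipment + 5·y_soil = 46.
This yields shadow prices y_equipment = 2, y_soil = 8.
Reduced cost of walkways: c₃ − yᵀa₃ = 46 − (2·4 + 8·5) = 46 − 48 = -2.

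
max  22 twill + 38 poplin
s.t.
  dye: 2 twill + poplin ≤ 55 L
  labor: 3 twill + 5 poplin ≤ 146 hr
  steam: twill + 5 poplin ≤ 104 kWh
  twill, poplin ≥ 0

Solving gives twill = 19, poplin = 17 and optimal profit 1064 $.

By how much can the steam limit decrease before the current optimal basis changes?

76.5

Binding constraints: dye, steam. The basis is B = [[2,1],[1,5]] with det 9.
Per unit decrease in steam, x* moves by d = (0.1111, -0.2222).
The basis stays optimal until poplin reaches 0; allowable decrease = 76.5 kWh.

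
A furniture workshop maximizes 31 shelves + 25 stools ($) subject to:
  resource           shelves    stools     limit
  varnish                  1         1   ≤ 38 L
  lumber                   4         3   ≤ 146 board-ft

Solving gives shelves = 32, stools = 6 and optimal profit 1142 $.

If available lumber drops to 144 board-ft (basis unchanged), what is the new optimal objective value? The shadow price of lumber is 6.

1130

Δb = -2, so new z* = 1142 + (6)·(-2) = 1142 − 12 = 1130.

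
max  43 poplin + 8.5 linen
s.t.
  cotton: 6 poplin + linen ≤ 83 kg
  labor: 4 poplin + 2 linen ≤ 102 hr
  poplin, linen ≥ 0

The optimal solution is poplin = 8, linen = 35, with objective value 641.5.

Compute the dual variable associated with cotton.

6.5

Check each constraint at x*: cotton 83/83 (tight); labor 102/102 (tight).
The binding rows give the dual system: 6·y_cotton + 4·y_labor = 43 and 1·y_cotton + 2·y_labor = 8.5.
→ y_cotton = 6.5 and y_labor = 1.
Shadow price of cotton = 6.5.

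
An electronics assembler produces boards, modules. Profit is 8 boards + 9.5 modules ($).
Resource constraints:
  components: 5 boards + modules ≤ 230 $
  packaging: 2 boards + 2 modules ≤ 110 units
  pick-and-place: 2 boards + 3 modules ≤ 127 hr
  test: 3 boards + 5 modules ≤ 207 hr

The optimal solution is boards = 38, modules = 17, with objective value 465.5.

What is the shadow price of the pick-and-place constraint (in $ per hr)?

1.5

Check each constraint at x*: components 207/230 (slack 23); packaging 110/110 (tight); pick-and-place 127/127 (tight); test 199/207 (slack 8).
By complementary slackness, y = 0 for the non-binding constraints.
From A_Bᵀ y = c: 2·y_packaging + 2·y_pick-and-place = 8; 2·y_packaging + 3·y_pick-and-place = 9.5.
Solving: y_packaging = 2.5, y_pick-and-place = 1.5.
Shadow price of pick-and-place = 1.5.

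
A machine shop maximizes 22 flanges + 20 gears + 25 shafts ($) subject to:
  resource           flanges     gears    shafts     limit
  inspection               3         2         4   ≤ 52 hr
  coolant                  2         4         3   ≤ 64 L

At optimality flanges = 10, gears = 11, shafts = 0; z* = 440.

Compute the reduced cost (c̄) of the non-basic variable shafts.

-5

Check each constraint at x*: inspection 52/52 (tight); coolant 64/64 (tight).
From A_Bᵀ y = c: 3·y_inspection + 2·y_coolant = 22; 2·y_inspection + 4·y_coolant = 20.
This yields shadow prices y_inspection = 6, y_coolant = 2.
Reduced cost of shafts: c₃ − yᵀa₃ = 25 − (6·4 + 2·3) = 25 − 30 = -5.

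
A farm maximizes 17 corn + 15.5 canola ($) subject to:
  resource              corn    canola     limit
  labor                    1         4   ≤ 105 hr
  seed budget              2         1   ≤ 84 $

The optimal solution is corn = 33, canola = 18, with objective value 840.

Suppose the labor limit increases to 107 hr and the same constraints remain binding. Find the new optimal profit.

844

At the optimum: labor uses 105 of 105 (binding); seed budget uses 84 of 84 (binding).
The binding rows give the dual system: 1·y_labor + 2·y_seed budget = 17 and 4·y_labor + 1·y_seed budget = 15.5.
Solving: y_labor = 2, y_seed budget = 7.5.
Δz = y_labor·Δb = 2 × (2) = 4, so new z* = 840 + 4 = 844.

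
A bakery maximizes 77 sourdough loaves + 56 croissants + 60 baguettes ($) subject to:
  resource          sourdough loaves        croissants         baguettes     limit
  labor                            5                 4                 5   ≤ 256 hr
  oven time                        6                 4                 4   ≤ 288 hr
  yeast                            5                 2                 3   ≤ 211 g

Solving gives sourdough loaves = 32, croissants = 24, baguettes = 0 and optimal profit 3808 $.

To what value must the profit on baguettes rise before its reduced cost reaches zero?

63

Binding: labor and oven time. Non-binding: yeast (3 unused).
Since yeast is not tight, its dual is 0.
Dual feasibility on the basic columns requires 5·y_labor + 6·y_oven time = 77, 4·y_labor + 4·y_oven time = 56.
This yields shadow prices y_labor = 7, y_oven time = 7.
baguettes enters the basis when its profit ≥ yᵀa₃ = 7·5 + 7·4 = 63.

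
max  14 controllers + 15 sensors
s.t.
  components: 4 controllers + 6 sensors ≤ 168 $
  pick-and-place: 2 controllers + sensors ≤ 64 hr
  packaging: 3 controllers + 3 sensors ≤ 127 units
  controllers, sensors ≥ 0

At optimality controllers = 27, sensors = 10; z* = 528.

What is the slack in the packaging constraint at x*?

packaging used = 3·27 + 3·10 = 111; slack = 127 − 111 = 16.

16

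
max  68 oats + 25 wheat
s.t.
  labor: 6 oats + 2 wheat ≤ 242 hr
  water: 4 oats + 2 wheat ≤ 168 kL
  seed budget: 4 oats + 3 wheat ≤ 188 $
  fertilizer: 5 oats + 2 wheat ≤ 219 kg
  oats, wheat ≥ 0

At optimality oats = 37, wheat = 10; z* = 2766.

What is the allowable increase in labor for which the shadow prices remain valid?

10

Binding constraints: labor, water. The basis is B = [[6,2],[4,2]] with det 4.
Per unit increase in labor, x* moves by d = (0.5, -1).
The basis stays optimal until wheat reaches 0; allowable increase = 10 hr.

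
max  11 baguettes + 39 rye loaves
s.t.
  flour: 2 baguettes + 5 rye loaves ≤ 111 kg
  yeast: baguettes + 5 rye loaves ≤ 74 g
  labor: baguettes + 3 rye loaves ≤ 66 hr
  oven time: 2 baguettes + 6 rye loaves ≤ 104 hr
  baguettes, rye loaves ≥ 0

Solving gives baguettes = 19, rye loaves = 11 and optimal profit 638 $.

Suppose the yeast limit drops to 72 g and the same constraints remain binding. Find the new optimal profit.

632

Check each constraint at x*: flour 93/111 (slack 18); yeast 74/74 (tight); labor 52/66 (slack 14); oven time 104/104 (tight).
Since flour, labor are not tight, their duals are 0.
From A_Bᵀ y = c: 1·y_yeast + 2·y_oven time = 11; 5·y_yeast + 6·y_oven time = 39.
Solving: y_yeast = 3, y_oven time = 4.
Δz = y_yeast·Δb = 3 × (-2) = -6, so new z* = 638 − 6 = 632.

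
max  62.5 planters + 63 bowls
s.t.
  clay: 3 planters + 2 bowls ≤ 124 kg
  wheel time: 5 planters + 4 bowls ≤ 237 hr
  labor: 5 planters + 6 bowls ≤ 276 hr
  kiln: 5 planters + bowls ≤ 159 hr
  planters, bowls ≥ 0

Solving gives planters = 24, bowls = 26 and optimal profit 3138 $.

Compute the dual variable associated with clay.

7.5

Binding: clay and labor. Non-binding: wheel time (13 unused), kiln (13 unused).
Slack constraints have shadow price 0 (complementary slackness).
Dual feasibility on the basic columns requires 3·y_clay + 5·y_labor = 62.5, 2·y_clay + 6·y_labor = 63.
→ y_clay = 7.5 and y_labor = 8.
Shadow price of clay = 7.5.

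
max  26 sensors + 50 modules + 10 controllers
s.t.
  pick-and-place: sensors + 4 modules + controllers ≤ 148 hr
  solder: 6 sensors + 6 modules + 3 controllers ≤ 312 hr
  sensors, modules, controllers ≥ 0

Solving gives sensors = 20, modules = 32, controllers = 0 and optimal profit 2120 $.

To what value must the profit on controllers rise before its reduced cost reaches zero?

Check each constraint at x*: pick-and-place 148/148 (tight); solder 312/312 (tight).
Dual feasibility on the basic columns requires 1·y_pick-and-place + 6·y_solder = 26, 4·y_pick-and-place + 6·y_solder = 50.
Solving: y_pick-and-place = 8, y_solder = 3.
controllers enters the basis when its profit ≥ yᵀa₃ = 8·1 + 3·3 = 17.

17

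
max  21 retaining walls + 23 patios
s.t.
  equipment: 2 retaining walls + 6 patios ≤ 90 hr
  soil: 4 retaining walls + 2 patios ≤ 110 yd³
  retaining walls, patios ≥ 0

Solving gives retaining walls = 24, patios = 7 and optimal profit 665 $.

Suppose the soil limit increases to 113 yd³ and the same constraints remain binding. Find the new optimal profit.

Check each constraint at x*: equipment 90/90 (tight); soil 110/110 (tight).
From A_Bᵀ y = c: 2·y_equipment + 4·y_soil = 21; 6·y_equipment + 2·y_soil = 23.
→ y_equipment = 2.5 and y_soil = 4.
Δz = y_soil·Δb = 4 × (3) = 12, so new z* = 665 + 12 = 677.

677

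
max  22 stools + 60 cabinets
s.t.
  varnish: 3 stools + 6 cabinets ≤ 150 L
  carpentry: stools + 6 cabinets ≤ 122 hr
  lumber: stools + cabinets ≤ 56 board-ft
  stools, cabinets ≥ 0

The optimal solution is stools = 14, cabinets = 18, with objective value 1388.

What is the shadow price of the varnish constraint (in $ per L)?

Binding: varnish and carpentry. Non-binding: lumber (24 unused).
Slack constraints have shadow price 0 (complementary slackness).
From A_Bᵀ y = c: 3·y_varnish + 1·y_carpentry = 22; 6·y_varnish + 6·y_carpentry = 60.
This yields shadow prices y_varnish = 6, y_carpentry = 4.
Shadow price of varnish = 6.

6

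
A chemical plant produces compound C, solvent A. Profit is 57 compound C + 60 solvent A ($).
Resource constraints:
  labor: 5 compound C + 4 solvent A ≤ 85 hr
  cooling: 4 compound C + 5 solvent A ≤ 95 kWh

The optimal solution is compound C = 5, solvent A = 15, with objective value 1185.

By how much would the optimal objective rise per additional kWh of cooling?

8

Check each constraint at x*: labor 85/85 (tight); cooling 95/95 (tight).
The binding rows give the dual system: 5·y_labor + 4·y_cooling = 57 and 4·y_labor + 5·y_cooling = 60.
This yields shadow prices y_labor = 5, y_cooling = 8.
Shadow price of cooling = 8.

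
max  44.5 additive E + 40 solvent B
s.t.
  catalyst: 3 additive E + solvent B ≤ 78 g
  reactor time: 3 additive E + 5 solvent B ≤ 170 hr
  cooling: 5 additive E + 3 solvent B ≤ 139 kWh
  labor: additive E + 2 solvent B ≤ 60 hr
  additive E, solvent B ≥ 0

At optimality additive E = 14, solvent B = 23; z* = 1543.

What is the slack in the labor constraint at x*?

0

labor used = 1·14 + 2·23 = 60; slack = 60 − 60 = 0.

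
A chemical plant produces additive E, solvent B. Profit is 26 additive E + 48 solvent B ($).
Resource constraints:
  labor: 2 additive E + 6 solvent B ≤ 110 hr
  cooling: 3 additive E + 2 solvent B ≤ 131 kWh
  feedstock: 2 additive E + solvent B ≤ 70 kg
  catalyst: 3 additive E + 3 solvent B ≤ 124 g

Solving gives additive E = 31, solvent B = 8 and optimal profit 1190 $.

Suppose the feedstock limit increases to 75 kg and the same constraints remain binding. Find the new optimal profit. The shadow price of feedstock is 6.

Δb = 5, so new z* = 1190 + (6)·(5) = 1190 + 30 = 1220.

1220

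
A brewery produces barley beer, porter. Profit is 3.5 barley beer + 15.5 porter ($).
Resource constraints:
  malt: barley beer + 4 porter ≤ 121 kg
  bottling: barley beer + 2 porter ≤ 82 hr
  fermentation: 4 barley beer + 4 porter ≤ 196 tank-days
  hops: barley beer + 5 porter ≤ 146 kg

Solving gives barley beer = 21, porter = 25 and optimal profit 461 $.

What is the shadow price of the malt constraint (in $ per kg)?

2

Binding: malt and hops. Non-binding: bottling (11 unused), fermentation (12 unused).
By complementary slackness, y = 0 for the non-binding constraints.
The binding rows give the dual system: 1·y_malt + 1·y_hops = 3.5 and 4·y_malt + 5·y_hops = 15.5.
→ y_malt = 2 and y_hops = 1.5.
Shadow price of malt = 2.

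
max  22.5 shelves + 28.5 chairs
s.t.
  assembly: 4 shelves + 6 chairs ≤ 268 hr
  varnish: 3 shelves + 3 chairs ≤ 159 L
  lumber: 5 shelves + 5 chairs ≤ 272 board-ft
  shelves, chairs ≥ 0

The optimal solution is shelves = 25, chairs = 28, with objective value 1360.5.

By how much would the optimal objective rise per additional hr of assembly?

Check each constraint at x*: assembly 268/268 (tight); varnish 159/159 (tight); lumber 265/272 (slack 7).
Slack constraints have shadow price 0 (complementary slackness).
The binding rows give the dual system: 4·y_assembly + 3·y_varnish = 22.5 and 6·y_assembly + 3·y_varnish = 28.5.
→ y_assembly = 3 and y_varnish = 3.5.
Shadow price of assembly = 3.

3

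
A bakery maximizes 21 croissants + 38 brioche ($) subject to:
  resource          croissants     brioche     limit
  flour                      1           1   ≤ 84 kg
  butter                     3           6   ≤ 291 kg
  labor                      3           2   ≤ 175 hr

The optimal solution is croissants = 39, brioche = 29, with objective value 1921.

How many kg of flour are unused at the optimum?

flour used = 1·39 + 1·29 = 68; slack = 84 − 68 = 16.

16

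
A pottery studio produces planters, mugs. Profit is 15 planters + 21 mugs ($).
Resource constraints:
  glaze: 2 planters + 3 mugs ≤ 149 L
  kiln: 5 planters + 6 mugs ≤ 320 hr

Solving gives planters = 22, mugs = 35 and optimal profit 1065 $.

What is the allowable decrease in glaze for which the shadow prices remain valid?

Binding constraints: glaze, kiln. The basis is B = [[2,3],[5,6]] with det -3.
Per unit decrease in glaze, x* moves by d = (2, -1.6667).
The basis stays optimal until mugs reaches 0; allowable decrease = 21 L.

21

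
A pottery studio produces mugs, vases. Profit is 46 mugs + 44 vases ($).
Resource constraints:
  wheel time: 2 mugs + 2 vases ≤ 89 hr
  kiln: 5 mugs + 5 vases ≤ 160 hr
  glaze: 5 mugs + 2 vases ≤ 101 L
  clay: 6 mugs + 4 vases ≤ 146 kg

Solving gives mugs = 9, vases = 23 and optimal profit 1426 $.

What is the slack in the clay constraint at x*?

clay used = 6·9 + 4·23 = 146; slack = 146 − 146 = 0.

0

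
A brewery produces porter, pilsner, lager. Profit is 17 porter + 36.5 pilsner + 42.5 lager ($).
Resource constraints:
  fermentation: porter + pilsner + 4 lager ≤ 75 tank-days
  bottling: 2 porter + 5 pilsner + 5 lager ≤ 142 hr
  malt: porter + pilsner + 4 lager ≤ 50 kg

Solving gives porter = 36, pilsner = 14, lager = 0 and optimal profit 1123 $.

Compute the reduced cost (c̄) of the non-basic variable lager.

-6

At the optimum: fermentation uses 50 of 75 (slack = 25); bottling uses 142 of 142 (binding); malt uses 50 of 50 (binding).
Since fermentation is not tight, its dual is 0.
From A_Bᵀ y = c: 2·y_bottling + 1·y_malt = 17; 5·y_bottling + 1·y_malt = 36.5.
→ y_bottling = 6.5 and y_malt = 4.
Reduced cost of lager: c₃ − yᵀa₃ = 42.5 − (6.5·5 + 4·4) = 42.5 − 48.5 = -6.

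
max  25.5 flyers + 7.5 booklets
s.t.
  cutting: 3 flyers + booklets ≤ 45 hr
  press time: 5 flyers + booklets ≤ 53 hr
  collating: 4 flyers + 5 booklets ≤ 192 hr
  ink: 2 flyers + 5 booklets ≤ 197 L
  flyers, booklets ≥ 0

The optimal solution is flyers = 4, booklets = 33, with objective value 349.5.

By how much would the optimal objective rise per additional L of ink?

At the optimum: cutting uses 45 of 45 (binding); press time uses 53 of 53 (binding); collating uses 181 of 192 (slack = 11); ink uses 173 of 197 (slack = 24).
By complementary slackness, y = 0 for the non-binding constraints.
The binding rows give the dual system: 3·y_cutting + 5·y_press time = 25.5 and 1·y_cutting + 1·y_press time = 7.5.
This yields shadow prices y_cutting = 6, y_press time = 1.5.
Shadow price of ink = 0.

0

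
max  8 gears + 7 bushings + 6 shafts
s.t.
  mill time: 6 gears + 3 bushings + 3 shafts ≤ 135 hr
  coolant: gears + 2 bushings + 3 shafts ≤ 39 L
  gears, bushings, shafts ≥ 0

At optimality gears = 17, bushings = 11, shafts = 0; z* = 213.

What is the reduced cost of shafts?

At the optimum: mill time uses 135 of 135 (binding); coolant uses 39 of 39 (binding).
From A_Bᵀ y = c: 6·y_mill time + 1·y_coolant = 8; 3·y_mill time + 2·y_coolant = 7.
→ y_mill time = 1 and y_coolant = 2.
Reduced cost of shafts: c₃ − yᵀa₃ = 6 − (1·3 + 2·3) = 6 − 9 = -3.

-3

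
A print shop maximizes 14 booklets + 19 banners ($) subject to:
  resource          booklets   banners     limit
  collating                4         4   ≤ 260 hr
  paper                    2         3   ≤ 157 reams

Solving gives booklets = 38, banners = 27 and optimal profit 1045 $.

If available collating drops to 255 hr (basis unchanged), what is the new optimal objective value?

1040

Check each constraint at x*: collating 260/260 (tight); paper 157/157 (tight).
Dual feasibility on the basic columns requires 4·y_collating + 2·y_paper = 14, 4·y_collating + 3·y_paper = 19.
Solving: y_collating = 1, y_paper = 5.
Δz = y_collating·Δb = 1 × (-5) = -5, so new z* = 1045 − 5 = 1040.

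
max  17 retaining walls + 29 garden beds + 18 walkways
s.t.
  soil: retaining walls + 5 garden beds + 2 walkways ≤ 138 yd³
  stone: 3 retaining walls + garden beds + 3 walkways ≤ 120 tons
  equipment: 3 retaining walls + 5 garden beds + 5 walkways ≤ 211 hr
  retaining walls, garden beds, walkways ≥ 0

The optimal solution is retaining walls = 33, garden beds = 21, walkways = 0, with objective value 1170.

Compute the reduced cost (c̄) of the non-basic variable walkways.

At the optimum: soil uses 138 of 138 (binding); stone uses 120 of 120 (binding); equipment uses 204 of 211 (slack = 7).
Since equipment is not tight, its dual is 0.
The binding rows give the dual system: 1·y_soil + 3·y_stone = 17 and 5·y_soil + 1·y_stone = 29.
→ y_soil = 5 and y_stone = 4.
Reduced cost of walkways: c₃ − yᵀa₃ = 18 − (5·2 + 4·3) = 18 − 22 = -4.

-4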